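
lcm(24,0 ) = 0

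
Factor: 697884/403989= 748/433 = 2^2*11^1*17^1*433^(  -  1 ) 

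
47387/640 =74 +27/640 = 74.04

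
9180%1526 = 24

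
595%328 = 267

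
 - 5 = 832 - 837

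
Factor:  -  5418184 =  - 2^3* 379^1*1787^1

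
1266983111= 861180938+405802173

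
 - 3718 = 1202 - 4920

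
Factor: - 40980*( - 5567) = 228135660 = 2^2*3^1*5^1*19^1*293^1*683^1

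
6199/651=6199/651 = 9.52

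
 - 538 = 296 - 834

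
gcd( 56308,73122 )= 14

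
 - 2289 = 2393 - 4682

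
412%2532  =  412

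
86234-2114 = 84120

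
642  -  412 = 230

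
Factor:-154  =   - 2^1*7^1 * 11^1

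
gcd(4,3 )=1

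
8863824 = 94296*94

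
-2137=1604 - 3741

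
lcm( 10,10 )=10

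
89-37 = 52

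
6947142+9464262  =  16411404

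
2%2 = 0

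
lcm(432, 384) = 3456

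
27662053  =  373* 74161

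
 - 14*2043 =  - 28602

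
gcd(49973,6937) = 7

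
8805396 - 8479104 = 326292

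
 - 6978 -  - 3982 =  - 2996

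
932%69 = 35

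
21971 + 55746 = 77717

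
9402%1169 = 50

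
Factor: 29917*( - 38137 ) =-1140944629=- 11^1 * 3467^1*29917^1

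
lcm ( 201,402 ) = 402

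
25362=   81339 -55977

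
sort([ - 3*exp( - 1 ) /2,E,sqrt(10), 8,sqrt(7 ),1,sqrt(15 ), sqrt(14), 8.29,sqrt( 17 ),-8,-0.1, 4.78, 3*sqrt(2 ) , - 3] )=[-8,-3,- 3*exp ( - 1 ) /2, - 0.1, 1, sqrt(7 ),E, sqrt(10) , sqrt( 14),sqrt(15), sqrt( 17 ),3*sqrt(2 ) , 4.78 , 8, 8.29]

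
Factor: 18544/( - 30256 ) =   -  19^1*31^ ( - 1 ) = -19/31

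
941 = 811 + 130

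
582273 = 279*2087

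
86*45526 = 3915236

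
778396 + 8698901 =9477297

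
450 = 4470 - 4020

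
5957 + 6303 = 12260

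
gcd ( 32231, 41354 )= 1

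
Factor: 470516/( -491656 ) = -779/814 =-2^( - 1)* 11^( - 1) * 19^1*37^( - 1)  *41^1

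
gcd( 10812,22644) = 204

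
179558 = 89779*2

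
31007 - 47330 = -16323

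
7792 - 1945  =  5847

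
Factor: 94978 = 2^1*13^2*281^1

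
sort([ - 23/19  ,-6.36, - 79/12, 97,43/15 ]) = [ - 79/12, - 6.36, - 23/19,43/15,97]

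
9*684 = 6156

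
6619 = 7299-680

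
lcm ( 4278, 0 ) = 0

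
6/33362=3/16681 = 0.00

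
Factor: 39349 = 19^2*109^1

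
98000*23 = 2254000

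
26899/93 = 289 + 22/93 =289.24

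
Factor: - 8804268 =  - 2^2*3^3*11^1*7411^1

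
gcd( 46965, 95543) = 1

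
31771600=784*40525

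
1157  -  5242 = -4085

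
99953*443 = 44279179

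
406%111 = 73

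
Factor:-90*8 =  - 2^4 * 3^2*5^1 = -720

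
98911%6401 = 2896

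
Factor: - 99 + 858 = 759 = 3^1 * 11^1* 23^1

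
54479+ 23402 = 77881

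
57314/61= 939 + 35/61 = 939.57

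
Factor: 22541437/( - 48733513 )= - 1447^( - 1)*1889^1*11933^1*33679^( - 1 ) 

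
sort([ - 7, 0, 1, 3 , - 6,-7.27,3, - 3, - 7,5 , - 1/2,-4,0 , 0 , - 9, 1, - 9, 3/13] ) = [ - 9, - 9, - 7.27, - 7, - 7, - 6 , - 4, - 3, - 1/2, 0, 0,  0,  3/13, 1,  1,  3 , 3,5 ] 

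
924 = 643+281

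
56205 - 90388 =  - 34183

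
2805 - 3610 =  - 805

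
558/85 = 6 + 48/85 = 6.56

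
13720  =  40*343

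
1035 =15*69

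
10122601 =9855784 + 266817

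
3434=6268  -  2834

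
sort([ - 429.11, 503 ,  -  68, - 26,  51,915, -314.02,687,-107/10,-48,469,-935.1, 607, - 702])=[ - 935.1, - 702, - 429.11, - 314.02,-68, - 48, - 26 ,  -  107/10,51,469,503, 607,687, 915] 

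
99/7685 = 99/7685 = 0.01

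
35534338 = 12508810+23025528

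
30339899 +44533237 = 74873136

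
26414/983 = 26414/983 = 26.87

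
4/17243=4/17243 = 0.00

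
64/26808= 8/3351 = 0.00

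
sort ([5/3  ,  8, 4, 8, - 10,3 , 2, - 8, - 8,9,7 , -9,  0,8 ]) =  [- 10,  -  9, - 8, - 8,0,5/3,  2,3,4, 7,8,8,  8,9 ] 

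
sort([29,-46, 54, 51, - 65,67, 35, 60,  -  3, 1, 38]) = [ - 65 , - 46, - 3, 1,29 , 35,38, 51, 54,60,  67 ] 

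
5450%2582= 286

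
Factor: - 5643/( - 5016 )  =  2^ (-3)*3^2   =  9/8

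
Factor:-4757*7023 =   -  33408411 = -  3^1  *  67^1 * 71^1*2341^1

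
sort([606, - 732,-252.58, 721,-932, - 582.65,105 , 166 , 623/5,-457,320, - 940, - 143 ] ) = [ - 940 , - 932,  -  732, -582.65, - 457, - 252.58, - 143, 105, 623/5,166, 320 , 606,721 ]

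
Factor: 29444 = 2^2*17^1*433^1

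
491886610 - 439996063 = 51890547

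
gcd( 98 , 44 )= 2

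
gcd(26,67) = 1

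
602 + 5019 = 5621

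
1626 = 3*542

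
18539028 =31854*582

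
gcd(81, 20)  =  1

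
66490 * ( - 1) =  - 66490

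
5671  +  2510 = 8181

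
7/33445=7/33445  =  0.00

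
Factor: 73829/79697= 7^1*53^1*199^1*79697^( - 1 ) 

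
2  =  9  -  7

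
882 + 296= 1178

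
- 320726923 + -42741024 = -363467947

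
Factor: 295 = 5^1*59^1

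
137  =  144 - 7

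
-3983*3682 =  - 14665406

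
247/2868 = 247/2868 = 0.09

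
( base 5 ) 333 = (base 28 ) 39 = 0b1011101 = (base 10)93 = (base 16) 5d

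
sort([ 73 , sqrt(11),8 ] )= [ sqrt(11 ) , 8, 73 ] 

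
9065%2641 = 1142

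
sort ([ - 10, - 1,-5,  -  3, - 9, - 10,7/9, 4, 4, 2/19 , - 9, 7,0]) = [ - 10, - 10, - 9, - 9, - 5, - 3, - 1, 0,2/19,7/9,4,4,7]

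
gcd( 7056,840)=168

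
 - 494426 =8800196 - 9294622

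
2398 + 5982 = 8380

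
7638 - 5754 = 1884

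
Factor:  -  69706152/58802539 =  - 2^3*3^2*3389^( - 1)*17351^( - 1 ) * 968141^1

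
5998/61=98 + 20/61= 98.33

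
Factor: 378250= 2^1*5^3*17^1*89^1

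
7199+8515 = 15714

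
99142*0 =0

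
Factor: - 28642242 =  - 2^1*3^1 * 4773707^1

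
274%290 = 274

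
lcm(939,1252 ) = 3756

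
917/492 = 1+425/492 = 1.86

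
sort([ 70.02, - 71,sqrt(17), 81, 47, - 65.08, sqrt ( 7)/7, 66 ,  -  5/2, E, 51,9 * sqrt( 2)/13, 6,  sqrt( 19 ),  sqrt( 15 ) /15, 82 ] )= [ - 71, - 65.08, - 5/2, sqrt(15)/15, sqrt(7)/7, 9*sqrt( 2)/13, E, sqrt( 17), sqrt( 19 ), 6, 47,  51 , 66,70.02,81,82]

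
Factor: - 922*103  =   -2^1 * 103^1*461^1 = -94966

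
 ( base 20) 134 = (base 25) IE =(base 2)111010000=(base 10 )464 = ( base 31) EU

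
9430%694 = 408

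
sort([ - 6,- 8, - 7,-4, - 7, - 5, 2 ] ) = [ - 8,-7, - 7,-6, - 5,- 4,2]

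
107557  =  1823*59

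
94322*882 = 83192004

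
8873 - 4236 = 4637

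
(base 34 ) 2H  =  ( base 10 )85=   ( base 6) 221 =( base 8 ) 125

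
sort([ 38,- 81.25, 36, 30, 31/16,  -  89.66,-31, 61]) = [  -  89.66,  -  81.25, - 31,31/16, 30,36, 38, 61 ]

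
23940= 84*285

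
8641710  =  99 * 87290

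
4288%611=11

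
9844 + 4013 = 13857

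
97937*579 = 56705523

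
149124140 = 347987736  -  198863596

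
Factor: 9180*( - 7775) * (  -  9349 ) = 667280200500 = 2^2*3^3*5^3*17^1*311^1 * 9349^1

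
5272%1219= 396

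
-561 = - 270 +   -  291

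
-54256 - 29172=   - 83428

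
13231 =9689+3542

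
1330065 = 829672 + 500393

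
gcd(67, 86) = 1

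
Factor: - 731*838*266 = -162945748 = -2^2*7^1*17^1*19^1*43^1*419^1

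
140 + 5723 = 5863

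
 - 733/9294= -733/9294 = - 0.08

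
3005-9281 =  - 6276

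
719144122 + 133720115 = 852864237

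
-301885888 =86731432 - 388617320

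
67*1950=130650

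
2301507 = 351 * 6557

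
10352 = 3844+6508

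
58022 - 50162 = 7860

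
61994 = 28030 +33964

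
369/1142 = 369/1142 = 0.32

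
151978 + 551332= 703310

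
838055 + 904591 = 1742646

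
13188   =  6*2198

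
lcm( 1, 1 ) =1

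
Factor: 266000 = 2^4*  5^3 * 7^1 * 19^1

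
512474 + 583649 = 1096123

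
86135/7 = 12305 = 12305.00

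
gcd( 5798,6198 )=2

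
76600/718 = 106 + 246/359 =106.69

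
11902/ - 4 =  - 2976+1/2 = - 2975.50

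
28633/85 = 336 + 73/85 = 336.86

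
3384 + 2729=6113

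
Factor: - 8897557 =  - 8897557^1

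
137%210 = 137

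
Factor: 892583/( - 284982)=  - 2^( - 1)*3^( -1 )*31^1*28793^1*47497^( - 1 )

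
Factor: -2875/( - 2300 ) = 2^( - 2 )*5^1 = 5/4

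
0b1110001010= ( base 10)906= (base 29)127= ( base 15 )406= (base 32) sa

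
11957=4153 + 7804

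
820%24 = 4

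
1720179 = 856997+863182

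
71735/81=71735/81 = 885.62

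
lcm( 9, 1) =9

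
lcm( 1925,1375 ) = 9625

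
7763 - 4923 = 2840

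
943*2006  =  1891658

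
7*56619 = 396333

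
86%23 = 17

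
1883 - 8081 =-6198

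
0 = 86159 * 0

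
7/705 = 7/705=   0.01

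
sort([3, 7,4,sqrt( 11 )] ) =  [ 3,sqrt( 11 ),4  ,  7]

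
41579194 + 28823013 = 70402207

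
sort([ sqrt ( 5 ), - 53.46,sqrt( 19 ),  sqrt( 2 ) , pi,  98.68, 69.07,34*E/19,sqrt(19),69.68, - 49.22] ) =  [ - 53.46, - 49.22,sqrt(2),sqrt( 5 ), pi, sqrt(19), sqrt (19),34  *  E/19,69.07,69.68,98.68 ] 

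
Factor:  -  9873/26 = -2^(  -  1) * 3^2*13^( - 1 )*1097^1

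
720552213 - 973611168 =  - 253058955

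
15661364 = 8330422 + 7330942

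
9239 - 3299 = 5940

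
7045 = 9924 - 2879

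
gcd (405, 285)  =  15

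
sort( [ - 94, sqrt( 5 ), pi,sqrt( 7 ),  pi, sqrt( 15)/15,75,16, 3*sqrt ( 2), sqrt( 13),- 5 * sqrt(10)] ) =[ - 94, - 5 * sqrt (10),sqrt(15 )/15,sqrt( 5), sqrt(7),  pi, pi, sqrt( 13 ),3*sqrt( 2), 16,75 ]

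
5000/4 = 1250 = 1250.00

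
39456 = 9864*4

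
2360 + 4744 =7104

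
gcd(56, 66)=2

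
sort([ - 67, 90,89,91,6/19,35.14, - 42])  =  [ - 67, - 42,6/19,35.14, 89,90,91 ]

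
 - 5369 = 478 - 5847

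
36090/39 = 12030/13  =  925.38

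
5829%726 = 21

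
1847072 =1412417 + 434655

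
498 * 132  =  65736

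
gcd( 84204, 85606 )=2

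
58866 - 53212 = 5654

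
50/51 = 50/51 =0.98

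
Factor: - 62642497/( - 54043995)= 3^( - 1)*5^( - 1 )*79^1*131^1*197^( - 1)*6053^1*18289^(- 1) 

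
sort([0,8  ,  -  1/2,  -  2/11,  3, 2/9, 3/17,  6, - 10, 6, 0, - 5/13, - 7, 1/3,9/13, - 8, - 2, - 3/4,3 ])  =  [-10, - 8, - 7, - 2, - 3/4,-1/2,- 5/13,  -  2/11, 0, 0, 3/17 , 2/9,1/3, 9/13,3,  3, 6, 6, 8]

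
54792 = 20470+34322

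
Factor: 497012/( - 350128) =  - 2^( -2)* 17^1*79^ ( - 1) *277^( - 1)*7309^1 = - 124253/87532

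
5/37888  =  5/37888 = 0.00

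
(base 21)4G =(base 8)144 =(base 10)100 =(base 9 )121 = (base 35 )2u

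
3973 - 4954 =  - 981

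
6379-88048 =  -81669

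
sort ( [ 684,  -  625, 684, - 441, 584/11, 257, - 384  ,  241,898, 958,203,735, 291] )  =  [ -625,  -  441, - 384, 584/11, 203,241,257, 291 , 684,684, 735, 898,958]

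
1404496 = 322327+1082169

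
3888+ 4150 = 8038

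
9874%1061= 325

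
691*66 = 45606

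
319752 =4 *79938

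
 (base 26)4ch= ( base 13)14c4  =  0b101111011001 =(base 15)d73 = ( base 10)3033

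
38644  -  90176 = -51532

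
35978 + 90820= 126798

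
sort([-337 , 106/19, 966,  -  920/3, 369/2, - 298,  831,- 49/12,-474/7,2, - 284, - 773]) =[- 773,-337, - 920/3, - 298, -284, - 474/7, - 49/12,  2,106/19,369/2, 831,966 ] 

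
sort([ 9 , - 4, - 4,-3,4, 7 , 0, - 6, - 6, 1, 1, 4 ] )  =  [ -6, - 6, - 4, - 4, - 3, 0, 1,1, 4, 4, 7, 9]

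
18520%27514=18520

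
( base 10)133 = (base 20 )6d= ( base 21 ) 67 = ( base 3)11221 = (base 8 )205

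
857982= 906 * 947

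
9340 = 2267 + 7073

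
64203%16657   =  14232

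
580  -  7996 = -7416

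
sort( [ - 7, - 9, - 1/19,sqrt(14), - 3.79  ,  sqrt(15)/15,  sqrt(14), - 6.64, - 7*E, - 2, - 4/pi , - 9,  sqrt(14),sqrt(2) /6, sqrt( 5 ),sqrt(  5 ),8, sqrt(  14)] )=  [ - 7*E,  -  9, - 9,-7, - 6.64,-3.79, - 2, - 4/pi, - 1/19,  sqrt( 2) /6, sqrt( 15 ) /15,sqrt ( 5 ), sqrt( 5),sqrt ( 14),sqrt(14 ), sqrt (14 ),sqrt(14), 8 ]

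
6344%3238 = 3106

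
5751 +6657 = 12408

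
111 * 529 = 58719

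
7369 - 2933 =4436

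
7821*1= 7821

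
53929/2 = 53929/2 = 26964.50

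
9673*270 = 2611710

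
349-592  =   - 243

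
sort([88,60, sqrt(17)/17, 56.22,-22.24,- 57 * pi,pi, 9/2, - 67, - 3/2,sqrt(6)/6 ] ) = [-57 * pi, -67, - 22.24 , - 3/2, sqrt( 17)/17, sqrt( 6 )/6, pi,9/2, 56.22, 60, 88] 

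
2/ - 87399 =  - 2/87399 = - 0.00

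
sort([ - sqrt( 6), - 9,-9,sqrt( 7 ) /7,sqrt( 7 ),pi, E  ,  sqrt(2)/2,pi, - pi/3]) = [ - 9, - 9, - sqrt( 6), - pi/3, sqrt(7 ) /7,sqrt(2)/2,sqrt(7),E,pi, pi ]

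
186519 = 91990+94529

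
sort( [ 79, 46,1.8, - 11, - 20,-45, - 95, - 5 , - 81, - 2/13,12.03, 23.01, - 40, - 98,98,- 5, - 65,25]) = [ - 98,- 95, - 81, - 65, - 45, - 40, - 20, - 11,- 5, - 5, - 2/13,1.8, 12.03, 23.01, 25,  46, 79, 98]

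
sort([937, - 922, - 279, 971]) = [ - 922,- 279,  937,971]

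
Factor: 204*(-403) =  - 2^2*3^1*13^1*17^1*31^1 = - 82212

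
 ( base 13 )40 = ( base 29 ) 1n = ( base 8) 64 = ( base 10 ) 52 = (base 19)2e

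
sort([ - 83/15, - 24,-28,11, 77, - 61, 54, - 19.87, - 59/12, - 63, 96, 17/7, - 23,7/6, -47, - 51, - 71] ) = [-71, - 63, - 61, - 51, - 47, - 28, - 24, - 23, - 19.87, - 83/15, - 59/12,  7/6, 17/7,11,54, 77, 96]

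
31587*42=1326654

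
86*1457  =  125302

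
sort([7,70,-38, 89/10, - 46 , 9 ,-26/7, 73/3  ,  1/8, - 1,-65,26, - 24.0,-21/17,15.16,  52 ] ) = [ -65,- 46, - 38,-24.0, - 26/7,-21/17,-1 , 1/8, 7, 89/10, 9, 15.16, 73/3, 26,  52,  70]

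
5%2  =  1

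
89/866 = 89/866 = 0.10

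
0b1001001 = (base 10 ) 73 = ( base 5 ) 243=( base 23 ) 34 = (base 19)3G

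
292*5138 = 1500296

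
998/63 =998/63  =  15.84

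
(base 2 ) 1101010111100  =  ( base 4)1222330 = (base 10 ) 6844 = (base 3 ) 100101111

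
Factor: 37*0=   0=0^1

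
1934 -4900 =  - 2966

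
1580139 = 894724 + 685415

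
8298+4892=13190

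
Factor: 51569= 7^1*53^1*139^1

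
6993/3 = 2331 =2331.00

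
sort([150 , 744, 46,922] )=[46, 150,744, 922 ]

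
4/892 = 1/223 = 0.00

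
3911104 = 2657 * 1472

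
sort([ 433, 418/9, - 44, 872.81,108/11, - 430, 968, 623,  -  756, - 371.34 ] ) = [ - 756,- 430, - 371.34, - 44, 108/11, 418/9, 433,  623, 872.81,968] 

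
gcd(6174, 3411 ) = 9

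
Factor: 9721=9721^1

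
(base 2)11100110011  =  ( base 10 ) 1843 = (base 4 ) 130303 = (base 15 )82D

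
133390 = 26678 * 5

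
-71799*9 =-646191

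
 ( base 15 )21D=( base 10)478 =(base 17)1b2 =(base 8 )736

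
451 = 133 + 318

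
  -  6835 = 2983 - 9818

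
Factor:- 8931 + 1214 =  - 7717^1 = - 7717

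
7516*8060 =60578960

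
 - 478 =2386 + -2864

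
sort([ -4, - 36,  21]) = [- 36 ,-4,21] 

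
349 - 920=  - 571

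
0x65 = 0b1100101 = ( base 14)73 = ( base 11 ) 92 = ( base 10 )101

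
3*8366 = 25098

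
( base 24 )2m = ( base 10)70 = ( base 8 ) 106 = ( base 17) 42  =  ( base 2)1000110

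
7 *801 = 5607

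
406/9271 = 406/9271 = 0.04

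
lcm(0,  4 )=0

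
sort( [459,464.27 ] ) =[ 459, 464.27]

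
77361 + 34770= 112131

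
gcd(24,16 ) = 8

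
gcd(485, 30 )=5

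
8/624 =1/78  =  0.01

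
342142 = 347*986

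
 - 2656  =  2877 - 5533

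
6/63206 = 3/31603 =0.00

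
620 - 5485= - 4865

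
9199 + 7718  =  16917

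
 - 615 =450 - 1065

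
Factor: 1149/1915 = 3^1*5^(-1 ) = 3/5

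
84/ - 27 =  - 28/9 = - 3.11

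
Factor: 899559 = 3^3*33317^1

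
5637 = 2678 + 2959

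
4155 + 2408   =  6563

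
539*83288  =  44892232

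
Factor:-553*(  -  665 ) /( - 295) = - 73549/59= -7^2*19^1*59^( - 1) * 79^1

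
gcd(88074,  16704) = 18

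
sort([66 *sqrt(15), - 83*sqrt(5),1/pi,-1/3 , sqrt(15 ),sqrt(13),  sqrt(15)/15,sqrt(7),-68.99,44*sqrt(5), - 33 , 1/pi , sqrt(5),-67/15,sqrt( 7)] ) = [- 83*sqrt(5 ), -68.99, - 33, - 67/15,-1/3, sqrt( 15)/15,1/pi,1/pi , sqrt(5 ), sqrt(7),sqrt( 7) , sqrt(13), sqrt( 15 ),44*sqrt( 5),66*sqrt( 15)]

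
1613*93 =150009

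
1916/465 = 1916/465 =4.12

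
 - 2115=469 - 2584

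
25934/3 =8644 + 2/3 = 8644.67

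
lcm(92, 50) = 2300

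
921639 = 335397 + 586242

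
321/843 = 107/281 = 0.38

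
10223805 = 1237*8265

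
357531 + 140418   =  497949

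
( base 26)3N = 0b1100101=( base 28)3h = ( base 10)101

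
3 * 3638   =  10914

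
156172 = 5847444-5691272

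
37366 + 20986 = 58352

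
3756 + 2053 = 5809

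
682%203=73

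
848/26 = 424/13 = 32.62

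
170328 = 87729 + 82599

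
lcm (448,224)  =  448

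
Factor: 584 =2^3*73^1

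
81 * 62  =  5022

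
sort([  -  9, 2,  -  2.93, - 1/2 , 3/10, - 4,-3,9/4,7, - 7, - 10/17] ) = [ - 9,-7, - 4, - 3, - 2.93, - 10/17,-1/2, 3/10 , 2 , 9/4, 7 ]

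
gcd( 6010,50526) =2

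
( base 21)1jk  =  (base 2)1101011100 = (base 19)275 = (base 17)2ga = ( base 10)860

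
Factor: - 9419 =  - 9419^1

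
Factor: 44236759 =7^2*73^1*83^1*149^1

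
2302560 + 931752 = 3234312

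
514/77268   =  257/38634  =  0.01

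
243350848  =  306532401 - 63181553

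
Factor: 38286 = 2^1*3^3* 709^1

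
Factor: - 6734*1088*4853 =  - 35555950976 = -2^7*7^1 * 13^1*17^1*23^1*37^1*211^1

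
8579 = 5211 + 3368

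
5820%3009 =2811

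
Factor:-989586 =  - 2^1*3^2*13^1*4229^1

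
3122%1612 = 1510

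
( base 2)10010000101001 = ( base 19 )16c4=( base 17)1f09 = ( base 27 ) cin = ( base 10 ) 9257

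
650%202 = 44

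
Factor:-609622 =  - 2^1*13^1*23447^1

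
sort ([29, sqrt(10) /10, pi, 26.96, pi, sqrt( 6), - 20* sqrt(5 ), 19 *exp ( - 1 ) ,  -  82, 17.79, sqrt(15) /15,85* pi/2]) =[ - 82, - 20*sqrt(5), sqrt ( 15) /15, sqrt(10) /10, sqrt ( 6 ), pi,pi,19*exp( - 1), 17.79,26.96, 29,  85*pi/2] 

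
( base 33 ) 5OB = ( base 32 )638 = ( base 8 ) 14150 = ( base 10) 6248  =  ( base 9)8512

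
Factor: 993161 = 13^1*241^1*317^1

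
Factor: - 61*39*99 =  - 3^3*11^1*13^1 * 61^1= - 235521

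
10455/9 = 3485/3 = 1161.67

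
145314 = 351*414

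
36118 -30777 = 5341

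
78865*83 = 6545795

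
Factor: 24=2^3*3^1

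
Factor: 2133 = 3^3*79^1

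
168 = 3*56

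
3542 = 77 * 46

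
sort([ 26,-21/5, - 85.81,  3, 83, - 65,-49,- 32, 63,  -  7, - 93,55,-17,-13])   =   [-93, -85.81,-65,-49,  -  32,-17,  -  13,-7, - 21/5, 3, 26, 55,63, 83 ]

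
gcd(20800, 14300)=1300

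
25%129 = 25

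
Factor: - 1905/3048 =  - 2^( - 3) * 5^1=   - 5/8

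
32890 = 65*506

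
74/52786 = 37/26393 = 0.00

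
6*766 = 4596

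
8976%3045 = 2886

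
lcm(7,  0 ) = 0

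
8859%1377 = 597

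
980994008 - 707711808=273282200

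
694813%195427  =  108532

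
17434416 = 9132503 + 8301913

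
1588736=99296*16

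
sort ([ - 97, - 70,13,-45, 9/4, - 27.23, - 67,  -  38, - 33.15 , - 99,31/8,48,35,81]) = [ - 99, - 97,-70, - 67, - 45, - 38, - 33.15, - 27.23 , 9/4, 31/8  ,  13,35,48,81] 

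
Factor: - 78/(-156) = 2^(-1)  =  1/2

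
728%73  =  71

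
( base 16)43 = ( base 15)47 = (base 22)31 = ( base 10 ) 67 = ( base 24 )2j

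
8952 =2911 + 6041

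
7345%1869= 1738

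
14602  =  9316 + 5286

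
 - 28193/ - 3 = 9397+2/3 = 9397.67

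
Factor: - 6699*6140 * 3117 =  - 128208007620 = - 2^2 * 3^2*5^1*7^1*11^1*29^1*307^1*1039^1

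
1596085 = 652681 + 943404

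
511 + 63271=63782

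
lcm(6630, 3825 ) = 99450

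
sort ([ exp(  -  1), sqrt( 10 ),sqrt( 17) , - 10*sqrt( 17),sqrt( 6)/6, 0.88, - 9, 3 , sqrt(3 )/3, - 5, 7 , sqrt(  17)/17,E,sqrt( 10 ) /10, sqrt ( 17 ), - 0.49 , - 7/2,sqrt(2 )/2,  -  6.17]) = [ -10*sqrt( 17 ), - 9, - 6.17,-5 , - 7/2, - 0.49,sqrt( 17 )/17, sqrt ( 10 )/10,exp( - 1 ), sqrt(6 )/6, sqrt(3)/3, sqrt(2 ) /2, 0.88,E, 3, sqrt( 10), sqrt( 17),  sqrt (17),7 ]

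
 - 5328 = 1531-6859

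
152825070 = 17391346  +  135433724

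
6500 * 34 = 221000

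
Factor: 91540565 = 5^1*59^1*61^1 * 5087^1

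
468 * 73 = 34164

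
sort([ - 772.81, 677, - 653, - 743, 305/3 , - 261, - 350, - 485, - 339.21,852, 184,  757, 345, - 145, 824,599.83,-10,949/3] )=[ - 772.81, - 743, - 653, - 485, - 350,-339.21,-261,-145, - 10, 305/3, 184, 949/3,345,  599.83, 677, 757, 824, 852]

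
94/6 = 47/3=15.67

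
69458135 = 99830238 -30372103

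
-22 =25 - 47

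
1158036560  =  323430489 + 834606071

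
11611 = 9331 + 2280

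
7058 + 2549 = 9607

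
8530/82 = 104 + 1/41 = 104.02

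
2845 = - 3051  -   - 5896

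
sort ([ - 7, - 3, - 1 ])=[ - 7, - 3, - 1]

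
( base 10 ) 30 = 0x1e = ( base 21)19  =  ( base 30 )10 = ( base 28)12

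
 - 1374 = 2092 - 3466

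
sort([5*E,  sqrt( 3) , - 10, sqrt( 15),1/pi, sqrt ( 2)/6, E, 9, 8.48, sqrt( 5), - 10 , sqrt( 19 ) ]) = [ -10, -10,sqrt( 2 ) /6, 1/pi , sqrt( 3 ), sqrt( 5), E, sqrt(15 ), sqrt( 19 ), 8.48, 9,  5*E]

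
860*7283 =6263380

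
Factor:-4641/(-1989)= 3^( - 1)*7^1 = 7/3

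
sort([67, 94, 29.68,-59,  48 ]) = [  -  59,29.68,48,  67, 94 ] 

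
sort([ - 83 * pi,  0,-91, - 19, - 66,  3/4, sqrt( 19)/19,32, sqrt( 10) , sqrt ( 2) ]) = [ - 83*pi, - 91, - 66, - 19,0, sqrt( 19)/19, 3/4, sqrt( 2),  sqrt(10), 32 ]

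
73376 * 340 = 24947840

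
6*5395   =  32370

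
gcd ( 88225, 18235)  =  5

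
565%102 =55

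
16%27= 16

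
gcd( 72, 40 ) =8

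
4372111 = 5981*731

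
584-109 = 475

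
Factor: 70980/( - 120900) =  - 91/155 = - 5^( - 1) * 7^1 * 13^1*31^( - 1 ) 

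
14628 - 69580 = - 54952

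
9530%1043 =143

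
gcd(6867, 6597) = 9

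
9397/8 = 1174 + 5/8= 1174.62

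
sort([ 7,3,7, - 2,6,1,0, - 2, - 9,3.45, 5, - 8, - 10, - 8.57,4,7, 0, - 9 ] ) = [ - 10, -9, - 9, - 8.57, -8,-2, -2,0,  0,  1, 3, 3.45,4, 5, 6, 7,7,7]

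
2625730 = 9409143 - 6783413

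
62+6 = 68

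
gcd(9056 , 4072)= 8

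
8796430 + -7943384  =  853046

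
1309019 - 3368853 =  - 2059834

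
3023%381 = 356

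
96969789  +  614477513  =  711447302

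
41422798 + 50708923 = 92131721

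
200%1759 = 200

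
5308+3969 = 9277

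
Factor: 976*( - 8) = -2^7*61^1 = - 7808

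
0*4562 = 0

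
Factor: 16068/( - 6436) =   -  4017/1609 = -3^1*13^1*103^1*1609^(  -  1) 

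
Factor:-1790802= - 2^1*3^3*13^1*2551^1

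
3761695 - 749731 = 3011964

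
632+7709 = 8341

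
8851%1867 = 1383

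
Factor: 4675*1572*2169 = 2^2*3^3*5^2*11^1*17^1*131^1*241^1 = 15940197900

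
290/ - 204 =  - 145/102 = -  1.42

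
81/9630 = 9/1070 = 0.01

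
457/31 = 14 + 23/31=14.74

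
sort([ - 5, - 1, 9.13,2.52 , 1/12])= [  -  5 , - 1,  1/12 , 2.52, 9.13 ] 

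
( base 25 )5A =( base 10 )135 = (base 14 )99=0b10000111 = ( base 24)5f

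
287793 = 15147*19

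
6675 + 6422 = 13097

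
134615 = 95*1417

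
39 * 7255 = 282945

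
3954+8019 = 11973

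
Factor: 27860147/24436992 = 2^( - 8)*3^( - 1 )*7^1 * 47^( - 1)*677^( - 1 )*1993^1*1997^1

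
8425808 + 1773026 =10198834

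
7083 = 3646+3437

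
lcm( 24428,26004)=806124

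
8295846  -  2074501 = 6221345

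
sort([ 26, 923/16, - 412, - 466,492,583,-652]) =[ - 652, - 466, - 412,26,923/16,492, 583]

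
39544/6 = 6590+2/3=6590.67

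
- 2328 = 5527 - 7855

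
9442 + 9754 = 19196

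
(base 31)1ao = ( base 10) 1295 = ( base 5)20140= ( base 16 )50f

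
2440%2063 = 377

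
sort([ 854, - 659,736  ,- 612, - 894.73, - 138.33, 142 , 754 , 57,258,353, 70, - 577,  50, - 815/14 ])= [ - 894.73 ,-659, - 612, - 577, - 138.33,-815/14, 50, 57,  70,  142,258, 353, 736,754,854] 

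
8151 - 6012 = 2139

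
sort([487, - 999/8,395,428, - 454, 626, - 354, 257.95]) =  [  -  454, - 354, - 999/8,257.95, 395,428,487,626]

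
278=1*278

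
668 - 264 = 404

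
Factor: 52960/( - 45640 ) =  - 2^2*7^( - 1)*163^ ( -1)*331^1 = -  1324/1141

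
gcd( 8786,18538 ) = 46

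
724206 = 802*903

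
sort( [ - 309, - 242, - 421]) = [ - 421 , - 309, - 242] 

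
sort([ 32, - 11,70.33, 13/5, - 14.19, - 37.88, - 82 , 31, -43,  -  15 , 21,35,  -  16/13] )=[ - 82, - 43, - 37.88, - 15,  -  14.19,-11, - 16/13,13/5,21,31,32,35,70.33]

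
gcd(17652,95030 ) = 2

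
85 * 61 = 5185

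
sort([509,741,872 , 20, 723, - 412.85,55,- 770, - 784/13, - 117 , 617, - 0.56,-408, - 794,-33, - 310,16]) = [-794, - 770,-412.85, - 408, - 310, - 117, - 784/13, - 33, - 0.56,16,  20  ,  55,509,617,723,741, 872]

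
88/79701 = 88/79701 = 0.00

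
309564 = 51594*6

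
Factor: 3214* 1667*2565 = 2^1*3^3 * 5^1*19^1 * 1607^1* 1667^1  =  13742597970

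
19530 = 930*21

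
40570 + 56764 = 97334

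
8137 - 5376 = 2761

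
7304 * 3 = 21912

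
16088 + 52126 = 68214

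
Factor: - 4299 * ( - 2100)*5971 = 2^2*3^2*5^2 * 7^2*853^1*1433^1 = 53905590900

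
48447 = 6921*7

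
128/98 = 64/49= 1.31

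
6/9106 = 3/4553= 0.00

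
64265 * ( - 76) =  - 4884140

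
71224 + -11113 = 60111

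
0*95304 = 0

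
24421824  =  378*64608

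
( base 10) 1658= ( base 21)3fk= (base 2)11001111010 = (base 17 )5c9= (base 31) 1mf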